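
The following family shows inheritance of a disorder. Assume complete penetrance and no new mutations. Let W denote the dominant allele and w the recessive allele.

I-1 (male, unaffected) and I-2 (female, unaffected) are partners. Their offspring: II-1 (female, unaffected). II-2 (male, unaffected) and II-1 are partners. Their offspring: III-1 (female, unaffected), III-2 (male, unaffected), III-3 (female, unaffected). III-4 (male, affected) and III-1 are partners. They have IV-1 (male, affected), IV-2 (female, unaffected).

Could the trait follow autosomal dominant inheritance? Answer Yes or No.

Yes

A consistent assignment under autosomal dominant exists: I-1 ww, I-2 ww, II-1 ww, II-2 ww, III-1 ww, III-2 ww, III-3 ww, III-4 Ww, IV-1 Ww, IV-2 ww.
In this assignment every recorded phenotype matches its genotype and every non-founder's genotype is obtainable from its parents' genotypes, so the pedigree is consistent.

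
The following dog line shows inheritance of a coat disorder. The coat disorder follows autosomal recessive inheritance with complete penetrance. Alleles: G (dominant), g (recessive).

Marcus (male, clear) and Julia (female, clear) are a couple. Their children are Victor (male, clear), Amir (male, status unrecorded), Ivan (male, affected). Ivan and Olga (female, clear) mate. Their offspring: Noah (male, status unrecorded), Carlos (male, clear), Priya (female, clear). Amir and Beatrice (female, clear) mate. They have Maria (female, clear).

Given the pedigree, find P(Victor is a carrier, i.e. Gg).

Marcus is clear so carries G and passed g to Ivan (gg), so Marcus is Gg.
Julia is clear so carries G and passed g to Ivan (gg), so Julia is Gg.
Their cross gives offspring ratios 1/4 GG : 1/2 Gg : 1/4 gg. Conditioning on Victor being clear, P(Gg) = 1/2 / 3/4 = 2/3.

2/3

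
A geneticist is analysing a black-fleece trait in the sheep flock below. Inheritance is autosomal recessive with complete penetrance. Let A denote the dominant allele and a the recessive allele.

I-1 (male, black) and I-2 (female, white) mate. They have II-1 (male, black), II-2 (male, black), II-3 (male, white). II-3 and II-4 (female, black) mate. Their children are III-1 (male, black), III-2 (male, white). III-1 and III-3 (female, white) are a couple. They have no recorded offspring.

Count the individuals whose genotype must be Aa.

3

Obligate heterozygotes: I-2 is white so carries A and passed a to II-1 (aa), so I-2 is Aa; II-3 is white so carries A and received a from I-1 (aa), so II-3 is Aa; III-2 is white so carries A and received a from II-4 (aa), so III-2 is Aa.
Every other individual is either homozygous by phenotype or has at least one consistent homozygous assignment, so the count is 3.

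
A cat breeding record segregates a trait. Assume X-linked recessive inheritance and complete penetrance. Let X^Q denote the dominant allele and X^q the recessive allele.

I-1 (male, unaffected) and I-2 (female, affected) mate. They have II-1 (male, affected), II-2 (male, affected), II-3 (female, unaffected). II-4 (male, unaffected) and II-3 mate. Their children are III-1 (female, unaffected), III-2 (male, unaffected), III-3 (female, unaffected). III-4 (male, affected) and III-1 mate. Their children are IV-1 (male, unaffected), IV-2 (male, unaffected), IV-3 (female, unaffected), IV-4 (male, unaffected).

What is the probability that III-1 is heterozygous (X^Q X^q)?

II-4 is unaffected, so II-4 is X^Q Y.
II-3 is unaffected so carries Q and received q from I-2 (X^q X^q), so II-3 is X^Q X^q.
Their cross gives offspring ratios 1/2 X^Q X^Q : 1/2 X^Q X^q. Conditioning on III-1 being unaffected, P(X^Q X^q) = 1/2 / 1 = 1/2 before taking III-1's own offspring into account.
III-4 is affected, so III-4 is X^q Y.
Now use III-1's offspring. Probability of each recorded status — unaffected son IV-1: 1/2 if III-1 is X^Q X^q, 1 if X^Q X^Q; unaffected son IV-2: 1/2 if III-1 is X^Q X^q, 1 if X^Q X^Q; unaffected daughter IV-3: 1/2 if III-1 is X^Q X^q, 1 if X^Q X^Q; unaffected son IV-4: 1/2 if III-1 is X^Q X^q, 1 if X^Q X^Q.
Bayes: P(X^Q X^q) = 1/2·1/16 / (1/2·1/16 + 1/2·1) = 1/17.

1/17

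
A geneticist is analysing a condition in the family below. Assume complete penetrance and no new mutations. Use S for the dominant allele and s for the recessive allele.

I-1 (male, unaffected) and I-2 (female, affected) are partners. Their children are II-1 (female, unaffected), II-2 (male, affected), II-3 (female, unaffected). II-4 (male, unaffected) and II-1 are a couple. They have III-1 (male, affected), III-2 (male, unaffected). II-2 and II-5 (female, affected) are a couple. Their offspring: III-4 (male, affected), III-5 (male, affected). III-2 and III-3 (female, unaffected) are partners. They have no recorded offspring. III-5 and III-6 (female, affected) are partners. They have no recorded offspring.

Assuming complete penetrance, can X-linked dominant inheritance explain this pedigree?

No

Under X-linked dominant, III-1 (affected, male) cannot arise from II-4 (unaffected) × II-1 (unaffected).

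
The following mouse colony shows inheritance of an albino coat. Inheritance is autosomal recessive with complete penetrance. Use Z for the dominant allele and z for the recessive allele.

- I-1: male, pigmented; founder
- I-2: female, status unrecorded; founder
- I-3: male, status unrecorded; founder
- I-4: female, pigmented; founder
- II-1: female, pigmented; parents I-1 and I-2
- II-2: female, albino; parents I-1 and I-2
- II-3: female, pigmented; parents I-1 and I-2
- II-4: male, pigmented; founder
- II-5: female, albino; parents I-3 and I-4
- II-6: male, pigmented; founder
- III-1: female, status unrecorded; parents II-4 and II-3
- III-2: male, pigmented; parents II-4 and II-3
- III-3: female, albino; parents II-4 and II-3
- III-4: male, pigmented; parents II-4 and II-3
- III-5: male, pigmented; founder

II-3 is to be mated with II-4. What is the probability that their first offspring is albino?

1/4

II-3 is pigmented so carries Z and passed z to III-3 (zz), so II-3 is Zz.
II-4 is pigmented so carries Z and passed z to III-3 (zz), so II-4 is Zz.
The cross gives 1/4 ZZ : 1/2 Zz : 1/4 zz, so P(offspring is albino) = 1/4.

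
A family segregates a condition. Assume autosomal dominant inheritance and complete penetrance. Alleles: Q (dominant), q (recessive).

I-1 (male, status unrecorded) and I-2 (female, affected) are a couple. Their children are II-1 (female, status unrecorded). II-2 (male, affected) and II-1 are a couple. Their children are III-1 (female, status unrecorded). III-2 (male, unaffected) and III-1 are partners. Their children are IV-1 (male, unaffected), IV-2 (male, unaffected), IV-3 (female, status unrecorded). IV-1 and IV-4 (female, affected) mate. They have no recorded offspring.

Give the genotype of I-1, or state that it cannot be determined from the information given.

I-1's phenotype is unrecorded, and no parent or child forces a single allele at both positions; consistent genotype assignments exist with I-1 as QQ or Qq or qq.

cannot be determined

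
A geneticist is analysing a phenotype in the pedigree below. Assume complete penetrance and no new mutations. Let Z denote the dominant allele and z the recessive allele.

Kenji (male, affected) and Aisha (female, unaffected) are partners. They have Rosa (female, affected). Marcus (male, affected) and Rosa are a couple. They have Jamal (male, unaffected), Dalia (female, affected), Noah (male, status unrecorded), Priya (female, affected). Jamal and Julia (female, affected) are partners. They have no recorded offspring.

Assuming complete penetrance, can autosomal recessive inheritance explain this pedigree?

No

Under autosomal recessive, Jamal (unaffected, male) cannot arise from Marcus (affected) × Rosa (affected).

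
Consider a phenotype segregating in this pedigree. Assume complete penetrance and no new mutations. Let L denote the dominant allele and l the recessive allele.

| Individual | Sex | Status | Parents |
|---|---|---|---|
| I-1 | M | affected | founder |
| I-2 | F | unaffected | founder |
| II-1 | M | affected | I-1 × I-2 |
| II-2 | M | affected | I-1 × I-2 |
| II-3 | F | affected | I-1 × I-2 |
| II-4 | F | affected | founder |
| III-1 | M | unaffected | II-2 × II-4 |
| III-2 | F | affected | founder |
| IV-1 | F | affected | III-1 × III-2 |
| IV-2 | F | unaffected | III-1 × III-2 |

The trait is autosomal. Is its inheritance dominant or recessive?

dominant

II-2 and II-4 are both affected yet have an unaffected child III-1. Under a recessive model two affected parents are homozygous and every child would be affected, so the trait cannot be recessive.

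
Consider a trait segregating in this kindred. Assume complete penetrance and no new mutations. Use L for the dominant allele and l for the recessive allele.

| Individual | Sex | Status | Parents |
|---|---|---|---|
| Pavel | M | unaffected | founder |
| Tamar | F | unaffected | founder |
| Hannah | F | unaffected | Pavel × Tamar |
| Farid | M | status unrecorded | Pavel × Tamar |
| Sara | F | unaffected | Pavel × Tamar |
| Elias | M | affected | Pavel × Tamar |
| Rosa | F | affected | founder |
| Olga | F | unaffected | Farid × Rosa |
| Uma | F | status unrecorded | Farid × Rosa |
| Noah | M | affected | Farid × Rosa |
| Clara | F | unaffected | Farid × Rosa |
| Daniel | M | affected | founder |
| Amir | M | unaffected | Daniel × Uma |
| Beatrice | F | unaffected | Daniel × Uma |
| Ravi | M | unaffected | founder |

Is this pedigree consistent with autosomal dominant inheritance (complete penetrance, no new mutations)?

Under autosomal dominant, Elias (affected, male) cannot arise from Pavel (unaffected) × Tamar (unaffected).

No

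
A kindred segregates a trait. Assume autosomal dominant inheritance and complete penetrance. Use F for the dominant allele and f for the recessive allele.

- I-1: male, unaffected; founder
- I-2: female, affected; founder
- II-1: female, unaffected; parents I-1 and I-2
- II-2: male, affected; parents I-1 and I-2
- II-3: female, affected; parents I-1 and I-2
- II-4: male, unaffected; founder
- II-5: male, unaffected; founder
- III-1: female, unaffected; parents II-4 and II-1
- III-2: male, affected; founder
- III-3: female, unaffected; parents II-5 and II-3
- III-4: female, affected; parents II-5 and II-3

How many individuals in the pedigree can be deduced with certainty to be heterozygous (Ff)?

4

Obligate heterozygotes: I-2 is affected so carries F and passed f to II-1 (ff), so I-2 is Ff; II-2 is affected so carries F and received f from I-1 (ff), so II-2 is Ff; II-3 is affected so carries F and received f from I-1 (ff), so II-3 is Ff; III-4 is affected so carries F and received f from II-5 (ff), so III-4 is Ff.
Every other individual is either homozygous by phenotype or has at least one consistent homozygous assignment, so the count is 4.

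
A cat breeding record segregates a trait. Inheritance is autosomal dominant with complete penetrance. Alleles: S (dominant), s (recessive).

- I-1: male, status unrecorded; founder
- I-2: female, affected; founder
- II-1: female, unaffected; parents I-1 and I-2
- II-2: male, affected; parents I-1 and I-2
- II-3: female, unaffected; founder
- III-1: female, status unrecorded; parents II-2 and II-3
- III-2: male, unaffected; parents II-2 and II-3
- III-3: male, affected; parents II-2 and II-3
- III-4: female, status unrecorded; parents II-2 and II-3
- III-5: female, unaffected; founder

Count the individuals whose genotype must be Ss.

3

Obligate heterozygotes: I-2 is affected so carries S and passed s to II-1 (ss), so I-2 is Ss; II-2 is affected so carries S and passed s to III-2 (ss), so II-2 is Ss; III-3 is affected so carries S and received s from II-3 (ss), so III-3 is Ss.
Every other individual is either homozygous by phenotype or has at least one consistent homozygous assignment, so the count is 3.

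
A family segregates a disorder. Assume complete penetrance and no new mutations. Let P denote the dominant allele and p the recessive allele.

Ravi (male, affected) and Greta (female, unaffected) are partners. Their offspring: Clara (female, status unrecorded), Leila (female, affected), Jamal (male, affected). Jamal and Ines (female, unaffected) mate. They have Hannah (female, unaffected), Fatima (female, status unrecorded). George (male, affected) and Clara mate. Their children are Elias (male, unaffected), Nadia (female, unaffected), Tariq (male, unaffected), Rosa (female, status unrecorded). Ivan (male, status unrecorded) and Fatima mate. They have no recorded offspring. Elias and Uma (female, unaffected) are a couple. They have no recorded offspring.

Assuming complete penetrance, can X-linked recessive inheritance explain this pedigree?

A consistent assignment under X-linked recessive exists: Ravi X^p Y, Greta X^P X^p, Clara X^P X^p, Leila X^p X^p, Jamal X^p Y, Ines X^P X^P, George X^p Y, Hannah X^P X^p, Fatima X^P X^p, Ivan X^P Y, Elias X^P Y, Nadia X^P X^p, Tariq X^P Y, Rosa X^P X^p, Uma X^P X^P.
In this assignment every recorded phenotype matches its genotype and every non-founder's genotype is obtainable from its parents' genotypes, so the pedigree is consistent.

Yes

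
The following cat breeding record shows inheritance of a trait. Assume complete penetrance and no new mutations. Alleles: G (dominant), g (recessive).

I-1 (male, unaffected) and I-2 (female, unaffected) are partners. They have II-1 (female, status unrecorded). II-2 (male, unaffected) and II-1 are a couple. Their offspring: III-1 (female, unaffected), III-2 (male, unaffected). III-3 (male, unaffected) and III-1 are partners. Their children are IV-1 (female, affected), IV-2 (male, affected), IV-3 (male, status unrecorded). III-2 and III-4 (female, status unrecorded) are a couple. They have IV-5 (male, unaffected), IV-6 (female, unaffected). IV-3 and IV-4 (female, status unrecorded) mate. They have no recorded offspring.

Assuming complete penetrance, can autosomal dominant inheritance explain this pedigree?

No

Under autosomal dominant, IV-1 (affected, female) cannot arise from III-3 (unaffected) × III-1 (unaffected).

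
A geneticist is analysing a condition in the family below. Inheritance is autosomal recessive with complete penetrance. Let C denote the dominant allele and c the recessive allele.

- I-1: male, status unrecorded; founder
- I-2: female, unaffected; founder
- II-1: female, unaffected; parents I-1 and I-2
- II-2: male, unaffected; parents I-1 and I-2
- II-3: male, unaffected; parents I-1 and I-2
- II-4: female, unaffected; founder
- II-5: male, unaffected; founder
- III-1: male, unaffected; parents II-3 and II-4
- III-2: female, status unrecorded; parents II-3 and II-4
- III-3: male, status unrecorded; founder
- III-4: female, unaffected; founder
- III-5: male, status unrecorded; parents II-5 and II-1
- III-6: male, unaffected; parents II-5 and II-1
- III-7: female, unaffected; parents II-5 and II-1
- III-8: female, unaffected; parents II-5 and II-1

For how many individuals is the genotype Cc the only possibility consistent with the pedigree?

0

No individual's genotype is forced to Cc by the pedigree, so the count is 0.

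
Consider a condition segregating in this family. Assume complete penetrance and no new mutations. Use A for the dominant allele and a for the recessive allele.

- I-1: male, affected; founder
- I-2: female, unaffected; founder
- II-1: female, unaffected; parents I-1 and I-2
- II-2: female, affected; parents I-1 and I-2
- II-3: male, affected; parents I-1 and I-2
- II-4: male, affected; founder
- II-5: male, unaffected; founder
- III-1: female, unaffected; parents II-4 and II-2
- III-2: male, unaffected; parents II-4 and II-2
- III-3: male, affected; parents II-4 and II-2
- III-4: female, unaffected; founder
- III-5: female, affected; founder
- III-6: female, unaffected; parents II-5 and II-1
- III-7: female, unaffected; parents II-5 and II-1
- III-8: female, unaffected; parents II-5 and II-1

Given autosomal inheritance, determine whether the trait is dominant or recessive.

dominant

II-4 and II-2 are both affected yet have an unaffected child III-1. Under a recessive model two affected parents are homozygous and every child would be affected, so the trait cannot be recessive.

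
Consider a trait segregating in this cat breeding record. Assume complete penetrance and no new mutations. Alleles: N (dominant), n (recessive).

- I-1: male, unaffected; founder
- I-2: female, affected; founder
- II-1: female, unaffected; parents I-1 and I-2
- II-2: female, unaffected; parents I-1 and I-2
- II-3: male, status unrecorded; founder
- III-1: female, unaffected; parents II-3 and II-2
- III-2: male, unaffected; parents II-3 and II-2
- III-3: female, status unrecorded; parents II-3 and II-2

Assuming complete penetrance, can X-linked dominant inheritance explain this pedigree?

A consistent assignment under X-linked dominant exists: I-1 X^n Y, I-2 X^N X^n, II-1 X^n X^n, II-2 X^n X^n, II-3 X^n Y, III-1 X^n X^n, III-2 X^n Y, III-3 X^n X^n.
In this assignment every recorded phenotype matches its genotype and every non-founder's genotype is obtainable from its parents' genotypes, so the pedigree is consistent.

Yes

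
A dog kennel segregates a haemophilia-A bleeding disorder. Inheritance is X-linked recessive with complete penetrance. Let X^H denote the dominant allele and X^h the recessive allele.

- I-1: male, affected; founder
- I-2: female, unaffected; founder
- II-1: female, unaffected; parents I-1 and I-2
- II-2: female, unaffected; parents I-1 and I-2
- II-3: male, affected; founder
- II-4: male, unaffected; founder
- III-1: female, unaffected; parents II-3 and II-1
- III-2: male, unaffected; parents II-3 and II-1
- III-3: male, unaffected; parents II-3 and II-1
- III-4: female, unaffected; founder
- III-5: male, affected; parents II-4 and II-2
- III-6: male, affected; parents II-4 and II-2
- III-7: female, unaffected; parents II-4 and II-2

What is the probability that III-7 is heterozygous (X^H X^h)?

II-4 is unaffected, so II-4 is X^H Y.
II-2 is unaffected so carries H and received h from I-1 (X^h Y), so II-2 is X^H X^h.
Their cross gives offspring ratios 1/2 X^H X^H : 1/2 X^H X^h. Conditioning on III-7 being unaffected, P(X^H X^h) = 1/2 / 1 = 1/2.

1/2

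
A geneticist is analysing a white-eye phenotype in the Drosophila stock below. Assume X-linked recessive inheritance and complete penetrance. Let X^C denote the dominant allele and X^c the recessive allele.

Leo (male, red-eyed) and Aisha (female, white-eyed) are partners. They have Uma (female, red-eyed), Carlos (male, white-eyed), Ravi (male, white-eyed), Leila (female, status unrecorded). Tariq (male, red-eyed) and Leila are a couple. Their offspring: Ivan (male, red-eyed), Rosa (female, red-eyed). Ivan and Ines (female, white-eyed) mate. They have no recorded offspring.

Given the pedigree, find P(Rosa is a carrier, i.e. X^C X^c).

1/2

Tariq is red-eyed, so Tariq is X^C Y.
Leila received C from Leo (X^C Y) and received c from Aisha (X^c X^c), so Leila is X^C X^c.
Their cross gives offspring ratios 1/2 X^C X^C : 1/2 X^C X^c. Conditioning on Rosa being red-eyed, P(X^C X^c) = 1/2 / 1 = 1/2.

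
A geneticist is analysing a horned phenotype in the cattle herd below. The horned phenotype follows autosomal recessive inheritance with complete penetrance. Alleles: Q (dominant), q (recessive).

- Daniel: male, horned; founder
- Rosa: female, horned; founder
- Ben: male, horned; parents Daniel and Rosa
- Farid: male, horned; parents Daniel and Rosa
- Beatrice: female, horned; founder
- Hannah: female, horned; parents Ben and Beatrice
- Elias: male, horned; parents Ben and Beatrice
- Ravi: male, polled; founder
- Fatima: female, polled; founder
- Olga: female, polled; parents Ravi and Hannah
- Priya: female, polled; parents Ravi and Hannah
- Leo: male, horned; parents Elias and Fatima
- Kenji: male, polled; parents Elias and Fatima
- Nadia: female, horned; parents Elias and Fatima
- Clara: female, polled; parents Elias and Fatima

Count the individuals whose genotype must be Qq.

Obligate heterozygotes: Fatima is polled so carries Q and passed q to Leo (qq), so Fatima is Qq; Olga is polled so carries Q and received q from Hannah (qq), so Olga is Qq; Priya is polled so carries Q and received q from Hannah (qq), so Priya is Qq; Kenji is polled so carries Q and received q from Elias (qq), so Kenji is Qq; Clara is polled so carries Q and received q from Elias (qq), so Clara is Qq.
Every other individual is either homozygous by phenotype or has at least one consistent homozygous assignment, so the count is 5.

5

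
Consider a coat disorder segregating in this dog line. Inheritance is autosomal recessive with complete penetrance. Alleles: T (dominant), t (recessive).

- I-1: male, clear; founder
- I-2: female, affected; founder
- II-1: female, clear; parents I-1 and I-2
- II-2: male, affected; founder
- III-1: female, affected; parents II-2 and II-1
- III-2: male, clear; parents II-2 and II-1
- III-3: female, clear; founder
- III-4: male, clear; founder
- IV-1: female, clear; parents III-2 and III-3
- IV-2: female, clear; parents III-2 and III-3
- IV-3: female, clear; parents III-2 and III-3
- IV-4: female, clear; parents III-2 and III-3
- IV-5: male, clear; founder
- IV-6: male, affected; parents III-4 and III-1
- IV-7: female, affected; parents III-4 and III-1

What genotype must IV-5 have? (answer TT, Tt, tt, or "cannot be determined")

cannot be determined

IV-5's phenotype allows TT or Tt, and no parent or child forces a single allele at both positions; consistent genotype assignments exist with IV-5 as TT or Tt.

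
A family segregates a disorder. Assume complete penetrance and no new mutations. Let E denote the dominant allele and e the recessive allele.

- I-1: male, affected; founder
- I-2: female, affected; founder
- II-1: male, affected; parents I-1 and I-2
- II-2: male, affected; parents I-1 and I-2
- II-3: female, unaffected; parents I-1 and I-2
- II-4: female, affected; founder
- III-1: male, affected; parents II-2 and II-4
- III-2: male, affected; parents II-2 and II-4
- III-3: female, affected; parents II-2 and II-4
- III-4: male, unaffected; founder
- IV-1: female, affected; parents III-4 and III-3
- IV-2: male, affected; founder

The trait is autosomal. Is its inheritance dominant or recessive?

dominant

I-1 and I-2 are both affected yet have an unaffected child II-3. Under a recessive model two affected parents are homozygous and every child would be affected, so the trait cannot be recessive.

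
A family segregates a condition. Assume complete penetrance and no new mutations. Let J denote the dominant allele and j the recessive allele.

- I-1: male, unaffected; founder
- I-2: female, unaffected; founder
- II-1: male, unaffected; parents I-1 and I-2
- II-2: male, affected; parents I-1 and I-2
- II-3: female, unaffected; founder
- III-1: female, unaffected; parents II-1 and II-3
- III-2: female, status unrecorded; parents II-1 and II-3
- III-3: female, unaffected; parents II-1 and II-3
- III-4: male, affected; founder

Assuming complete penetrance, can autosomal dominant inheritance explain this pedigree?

Under autosomal dominant, II-2 (affected, male) cannot arise from I-1 (unaffected) × I-2 (unaffected).

No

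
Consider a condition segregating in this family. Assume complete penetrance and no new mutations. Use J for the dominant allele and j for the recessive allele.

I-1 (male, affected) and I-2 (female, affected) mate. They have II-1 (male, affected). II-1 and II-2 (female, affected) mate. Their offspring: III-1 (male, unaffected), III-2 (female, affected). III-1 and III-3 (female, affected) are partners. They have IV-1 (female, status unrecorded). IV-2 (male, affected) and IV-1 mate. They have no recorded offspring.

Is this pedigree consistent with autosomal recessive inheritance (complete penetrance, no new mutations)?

No

Under autosomal recessive, III-1 (unaffected, male) cannot arise from II-1 (affected) × II-2 (affected).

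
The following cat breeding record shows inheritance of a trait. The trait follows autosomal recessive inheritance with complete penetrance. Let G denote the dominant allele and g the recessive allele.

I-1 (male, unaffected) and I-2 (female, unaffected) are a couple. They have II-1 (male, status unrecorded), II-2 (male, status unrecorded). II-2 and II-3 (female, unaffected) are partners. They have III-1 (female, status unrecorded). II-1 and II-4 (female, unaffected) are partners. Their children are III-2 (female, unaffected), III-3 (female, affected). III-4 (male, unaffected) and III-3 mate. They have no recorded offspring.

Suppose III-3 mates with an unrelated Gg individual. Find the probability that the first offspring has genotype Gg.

1/2

III-3 is affected, so III-3 is gg.
The cross gives 1/2 Gg : 1/2 gg, so P(offspring has genotype Gg) = 1/2.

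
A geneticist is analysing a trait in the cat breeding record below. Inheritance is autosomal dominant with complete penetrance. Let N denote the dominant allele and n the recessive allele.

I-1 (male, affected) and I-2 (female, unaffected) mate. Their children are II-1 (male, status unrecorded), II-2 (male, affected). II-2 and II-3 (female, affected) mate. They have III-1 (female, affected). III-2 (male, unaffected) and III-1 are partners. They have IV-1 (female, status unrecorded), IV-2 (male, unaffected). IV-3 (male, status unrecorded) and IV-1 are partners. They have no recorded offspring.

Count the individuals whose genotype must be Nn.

Obligate heterozygotes: II-2 is affected so carries N and received n from I-2 (nn), so II-2 is Nn; III-1 is affected so carries N and passed n to IV-2 (nn), so III-1 is Nn.
Every other individual is either homozygous by phenotype or has at least one consistent homozygous assignment, so the count is 2.

2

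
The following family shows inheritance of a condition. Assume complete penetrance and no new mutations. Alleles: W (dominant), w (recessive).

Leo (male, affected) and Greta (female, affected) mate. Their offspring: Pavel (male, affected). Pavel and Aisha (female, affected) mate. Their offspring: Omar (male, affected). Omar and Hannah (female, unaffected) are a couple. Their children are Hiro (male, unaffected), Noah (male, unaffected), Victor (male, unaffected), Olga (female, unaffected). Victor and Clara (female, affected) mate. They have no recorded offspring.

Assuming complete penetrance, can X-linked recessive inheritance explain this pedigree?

A consistent assignment under X-linked recessive exists: Leo X^w Y, Greta X^w X^w, Pavel X^w Y, Aisha X^w X^w, Omar X^w Y, Hannah X^W X^W, Hiro X^W Y, Noah X^W Y, Victor X^W Y, Olga X^W X^w, Clara X^w X^w.
In this assignment every recorded phenotype matches its genotype and every non-founder's genotype is obtainable from its parents' genotypes, so the pedigree is consistent.

Yes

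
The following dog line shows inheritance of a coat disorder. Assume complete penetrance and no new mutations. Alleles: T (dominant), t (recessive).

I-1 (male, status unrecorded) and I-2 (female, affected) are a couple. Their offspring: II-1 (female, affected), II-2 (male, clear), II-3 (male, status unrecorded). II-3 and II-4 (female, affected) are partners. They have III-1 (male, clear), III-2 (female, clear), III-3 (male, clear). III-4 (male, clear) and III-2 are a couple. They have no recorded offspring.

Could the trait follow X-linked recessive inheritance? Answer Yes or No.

No

Under X-linked recessive, II-2 (clear, male) cannot arise from I-1 (unrecorded) × I-2 (affected).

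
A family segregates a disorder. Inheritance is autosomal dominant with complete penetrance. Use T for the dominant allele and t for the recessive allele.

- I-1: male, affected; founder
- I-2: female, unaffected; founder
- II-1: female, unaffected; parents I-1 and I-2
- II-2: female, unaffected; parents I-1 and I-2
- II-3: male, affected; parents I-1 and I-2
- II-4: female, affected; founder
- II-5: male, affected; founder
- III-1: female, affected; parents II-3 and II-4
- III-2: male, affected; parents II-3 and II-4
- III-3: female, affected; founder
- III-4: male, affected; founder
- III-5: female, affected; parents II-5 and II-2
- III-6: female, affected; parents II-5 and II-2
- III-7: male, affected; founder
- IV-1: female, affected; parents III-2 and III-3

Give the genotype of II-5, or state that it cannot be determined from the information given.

cannot be determined

II-5's phenotype allows TT or Tt, and no parent or child forces a single allele at both positions; consistent genotype assignments exist with II-5 as TT or Tt.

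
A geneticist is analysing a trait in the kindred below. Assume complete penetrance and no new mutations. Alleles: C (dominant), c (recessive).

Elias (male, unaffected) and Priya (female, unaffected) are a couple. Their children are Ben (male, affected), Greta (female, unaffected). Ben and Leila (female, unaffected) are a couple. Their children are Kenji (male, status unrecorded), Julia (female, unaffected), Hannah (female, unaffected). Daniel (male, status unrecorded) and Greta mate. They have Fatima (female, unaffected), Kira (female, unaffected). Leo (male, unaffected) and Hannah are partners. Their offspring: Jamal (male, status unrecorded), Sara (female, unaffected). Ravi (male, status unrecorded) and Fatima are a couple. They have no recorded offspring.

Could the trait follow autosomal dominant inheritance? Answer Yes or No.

Under autosomal dominant, Ben (affected, male) cannot arise from Elias (unaffected) × Priya (unaffected).

No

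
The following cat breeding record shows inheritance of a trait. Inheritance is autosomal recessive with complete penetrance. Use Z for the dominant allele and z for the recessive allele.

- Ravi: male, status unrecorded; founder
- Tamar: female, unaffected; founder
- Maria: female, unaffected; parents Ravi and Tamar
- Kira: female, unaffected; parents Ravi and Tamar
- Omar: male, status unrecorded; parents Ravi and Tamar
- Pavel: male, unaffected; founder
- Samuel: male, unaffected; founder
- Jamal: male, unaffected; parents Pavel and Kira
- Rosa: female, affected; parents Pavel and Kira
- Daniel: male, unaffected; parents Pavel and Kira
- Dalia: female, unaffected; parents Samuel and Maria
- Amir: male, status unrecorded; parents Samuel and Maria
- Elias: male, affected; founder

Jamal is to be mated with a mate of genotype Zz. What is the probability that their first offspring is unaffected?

Pavel is unaffected so carries Z and passed z to Rosa (zz), so Pavel is Zz.
Kira is unaffected so carries Z and passed z to Rosa (zz), so Kira is Zz.
Jamal is an unaffected offspring of Pavel (Zz) × Kira (Zz), whose cross gives 1/4 ZZ : 1/2 Zz : 1/4 zz; conditioning on being unaffected, Jamal is ZZ with probability 1/3, Zz with probability 2/3.
Summing over parental genotype combinations, P(offspring is unaffected) = 1/3·1 + 2/3·3/4 = 5/6.

5/6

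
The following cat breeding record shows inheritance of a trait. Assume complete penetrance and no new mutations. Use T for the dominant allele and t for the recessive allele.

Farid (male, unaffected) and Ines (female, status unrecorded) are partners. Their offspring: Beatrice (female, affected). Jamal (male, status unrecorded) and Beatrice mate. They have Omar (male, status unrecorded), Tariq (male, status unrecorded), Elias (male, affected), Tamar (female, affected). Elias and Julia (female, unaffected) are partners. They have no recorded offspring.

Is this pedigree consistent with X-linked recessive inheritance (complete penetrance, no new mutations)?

No

Under X-linked recessive, Beatrice (affected, female) cannot arise from Farid (unaffected) × Ines (unrecorded).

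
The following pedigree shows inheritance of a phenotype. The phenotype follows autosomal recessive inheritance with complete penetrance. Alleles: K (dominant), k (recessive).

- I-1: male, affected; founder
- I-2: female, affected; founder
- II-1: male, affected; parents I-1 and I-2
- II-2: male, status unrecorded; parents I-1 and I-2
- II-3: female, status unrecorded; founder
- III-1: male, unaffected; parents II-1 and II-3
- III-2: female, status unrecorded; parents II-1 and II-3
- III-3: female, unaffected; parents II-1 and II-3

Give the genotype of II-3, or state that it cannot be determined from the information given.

cannot be determined

II-3's phenotype is unrecorded, and no parent or child forces a single allele at both positions; consistent genotype assignments exist with II-3 as KK or Kk.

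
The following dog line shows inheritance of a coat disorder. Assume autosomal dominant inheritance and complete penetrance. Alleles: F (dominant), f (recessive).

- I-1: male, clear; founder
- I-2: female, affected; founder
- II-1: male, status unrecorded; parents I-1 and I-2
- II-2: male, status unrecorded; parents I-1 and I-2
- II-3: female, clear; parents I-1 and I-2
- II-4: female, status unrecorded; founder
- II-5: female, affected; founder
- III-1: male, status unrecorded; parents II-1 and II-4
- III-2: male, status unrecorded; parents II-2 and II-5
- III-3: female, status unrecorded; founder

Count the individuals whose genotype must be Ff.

1

Obligate heterozygotes: I-2 is affected so carries F and passed f to II-3 (ff), so I-2 is Ff.
Every other individual is either homozygous by phenotype or has at least one consistent homozygous assignment, so the count is 1.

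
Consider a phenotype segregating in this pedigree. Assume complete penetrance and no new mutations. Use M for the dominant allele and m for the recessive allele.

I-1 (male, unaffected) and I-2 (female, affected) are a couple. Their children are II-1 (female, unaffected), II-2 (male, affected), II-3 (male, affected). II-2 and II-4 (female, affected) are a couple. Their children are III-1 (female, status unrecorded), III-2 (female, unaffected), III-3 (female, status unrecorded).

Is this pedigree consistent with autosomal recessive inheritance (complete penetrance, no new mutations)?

No

Under autosomal recessive, III-2 (unaffected, female) cannot arise from II-2 (affected) × II-4 (affected).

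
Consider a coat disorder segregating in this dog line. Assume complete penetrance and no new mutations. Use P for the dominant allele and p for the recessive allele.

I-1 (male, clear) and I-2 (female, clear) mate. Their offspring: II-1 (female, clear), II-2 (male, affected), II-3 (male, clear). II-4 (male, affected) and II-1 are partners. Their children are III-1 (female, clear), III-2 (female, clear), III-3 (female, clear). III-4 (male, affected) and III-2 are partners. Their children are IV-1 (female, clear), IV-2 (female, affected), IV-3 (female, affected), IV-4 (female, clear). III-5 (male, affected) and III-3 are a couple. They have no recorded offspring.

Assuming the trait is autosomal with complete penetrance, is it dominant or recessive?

I-1 and I-2 are both clear yet have an affected child II-2. Under dominance, an affected child requires at least one affected parent, so the trait cannot be dominant.

recessive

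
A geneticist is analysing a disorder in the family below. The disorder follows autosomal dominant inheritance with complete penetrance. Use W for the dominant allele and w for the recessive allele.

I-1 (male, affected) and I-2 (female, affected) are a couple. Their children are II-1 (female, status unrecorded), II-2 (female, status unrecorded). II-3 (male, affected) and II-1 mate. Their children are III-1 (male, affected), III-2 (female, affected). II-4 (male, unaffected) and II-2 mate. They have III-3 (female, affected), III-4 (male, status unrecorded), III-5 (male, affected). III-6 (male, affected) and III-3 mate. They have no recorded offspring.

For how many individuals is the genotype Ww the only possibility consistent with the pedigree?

Obligate heterozygotes: III-3 is affected so carries W and received w from II-4 (ww), so III-3 is Ww; III-5 is affected so carries W and received w from II-4 (ww), so III-5 is Ww.
Every other individual is either homozygous by phenotype or has at least one consistent homozygous assignment, so the count is 2.

2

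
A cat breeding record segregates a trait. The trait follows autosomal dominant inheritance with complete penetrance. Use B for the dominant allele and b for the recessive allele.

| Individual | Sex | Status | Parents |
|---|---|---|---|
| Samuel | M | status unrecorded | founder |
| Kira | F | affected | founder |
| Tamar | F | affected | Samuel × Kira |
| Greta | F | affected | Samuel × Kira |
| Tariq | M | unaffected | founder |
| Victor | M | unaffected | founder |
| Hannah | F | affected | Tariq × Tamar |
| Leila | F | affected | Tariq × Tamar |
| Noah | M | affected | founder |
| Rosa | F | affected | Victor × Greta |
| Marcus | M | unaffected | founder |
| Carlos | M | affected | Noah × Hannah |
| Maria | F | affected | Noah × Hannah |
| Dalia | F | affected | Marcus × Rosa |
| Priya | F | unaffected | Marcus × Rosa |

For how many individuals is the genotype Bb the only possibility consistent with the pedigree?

4

Obligate heterozygotes: Hannah is affected so carries B and received b from Tariq (bb), so Hannah is Bb; Leila is affected so carries B and received b from Tariq (bb), so Leila is Bb; Rosa is affected so carries B and received b from Victor (bb), so Rosa is Bb; Dalia is affected so carries B and received b from Marcus (bb), so Dalia is Bb.
Every other individual is either homozygous by phenotype or has at least one consistent homozygous assignment, so the count is 4.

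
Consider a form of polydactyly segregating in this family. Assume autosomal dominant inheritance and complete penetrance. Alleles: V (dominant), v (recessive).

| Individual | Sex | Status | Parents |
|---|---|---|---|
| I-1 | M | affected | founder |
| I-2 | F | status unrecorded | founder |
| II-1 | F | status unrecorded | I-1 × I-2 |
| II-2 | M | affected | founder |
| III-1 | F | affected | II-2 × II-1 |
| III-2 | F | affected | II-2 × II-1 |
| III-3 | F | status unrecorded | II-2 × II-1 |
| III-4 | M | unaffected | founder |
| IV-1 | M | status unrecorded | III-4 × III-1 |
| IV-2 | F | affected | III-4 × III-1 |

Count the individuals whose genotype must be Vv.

1

Obligate heterozygotes: IV-2 is affected so carries V and received v from III-4 (vv), so IV-2 is Vv.
Every other individual is either homozygous by phenotype or has at least one consistent homozygous assignment, so the count is 1.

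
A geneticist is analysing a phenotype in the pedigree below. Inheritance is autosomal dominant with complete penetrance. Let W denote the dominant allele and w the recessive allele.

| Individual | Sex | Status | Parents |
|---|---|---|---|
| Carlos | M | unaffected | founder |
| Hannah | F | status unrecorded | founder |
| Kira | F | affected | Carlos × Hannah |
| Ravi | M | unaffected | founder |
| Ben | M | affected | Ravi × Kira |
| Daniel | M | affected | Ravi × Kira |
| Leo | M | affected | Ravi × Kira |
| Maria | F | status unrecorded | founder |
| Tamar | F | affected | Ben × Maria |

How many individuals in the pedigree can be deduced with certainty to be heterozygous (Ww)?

Obligate heterozygotes: Kira is affected so carries W and received w from Carlos (ww), so Kira is Ww; Ben is affected so carries W and received w from Ravi (ww), so Ben is Ww; Daniel is affected so carries W and received w from Ravi (ww), so Daniel is Ww; Leo is affected so carries W and received w from Ravi (ww), so Leo is Ww.
Every other individual is either homozygous by phenotype or has at least one consistent homozygous assignment, so the count is 4.

4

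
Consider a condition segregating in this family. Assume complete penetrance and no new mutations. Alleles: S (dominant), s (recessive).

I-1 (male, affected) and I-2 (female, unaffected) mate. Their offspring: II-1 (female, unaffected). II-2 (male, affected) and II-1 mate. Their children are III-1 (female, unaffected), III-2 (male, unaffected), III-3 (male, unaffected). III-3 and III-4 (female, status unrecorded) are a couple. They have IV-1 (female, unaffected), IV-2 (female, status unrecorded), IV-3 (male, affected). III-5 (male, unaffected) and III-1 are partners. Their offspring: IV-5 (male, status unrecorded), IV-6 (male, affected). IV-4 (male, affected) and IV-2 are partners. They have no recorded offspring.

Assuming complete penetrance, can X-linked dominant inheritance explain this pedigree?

Under X-linked dominant, II-1 (unaffected, female) cannot arise from I-1 (affected) × I-2 (unaffected).

No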